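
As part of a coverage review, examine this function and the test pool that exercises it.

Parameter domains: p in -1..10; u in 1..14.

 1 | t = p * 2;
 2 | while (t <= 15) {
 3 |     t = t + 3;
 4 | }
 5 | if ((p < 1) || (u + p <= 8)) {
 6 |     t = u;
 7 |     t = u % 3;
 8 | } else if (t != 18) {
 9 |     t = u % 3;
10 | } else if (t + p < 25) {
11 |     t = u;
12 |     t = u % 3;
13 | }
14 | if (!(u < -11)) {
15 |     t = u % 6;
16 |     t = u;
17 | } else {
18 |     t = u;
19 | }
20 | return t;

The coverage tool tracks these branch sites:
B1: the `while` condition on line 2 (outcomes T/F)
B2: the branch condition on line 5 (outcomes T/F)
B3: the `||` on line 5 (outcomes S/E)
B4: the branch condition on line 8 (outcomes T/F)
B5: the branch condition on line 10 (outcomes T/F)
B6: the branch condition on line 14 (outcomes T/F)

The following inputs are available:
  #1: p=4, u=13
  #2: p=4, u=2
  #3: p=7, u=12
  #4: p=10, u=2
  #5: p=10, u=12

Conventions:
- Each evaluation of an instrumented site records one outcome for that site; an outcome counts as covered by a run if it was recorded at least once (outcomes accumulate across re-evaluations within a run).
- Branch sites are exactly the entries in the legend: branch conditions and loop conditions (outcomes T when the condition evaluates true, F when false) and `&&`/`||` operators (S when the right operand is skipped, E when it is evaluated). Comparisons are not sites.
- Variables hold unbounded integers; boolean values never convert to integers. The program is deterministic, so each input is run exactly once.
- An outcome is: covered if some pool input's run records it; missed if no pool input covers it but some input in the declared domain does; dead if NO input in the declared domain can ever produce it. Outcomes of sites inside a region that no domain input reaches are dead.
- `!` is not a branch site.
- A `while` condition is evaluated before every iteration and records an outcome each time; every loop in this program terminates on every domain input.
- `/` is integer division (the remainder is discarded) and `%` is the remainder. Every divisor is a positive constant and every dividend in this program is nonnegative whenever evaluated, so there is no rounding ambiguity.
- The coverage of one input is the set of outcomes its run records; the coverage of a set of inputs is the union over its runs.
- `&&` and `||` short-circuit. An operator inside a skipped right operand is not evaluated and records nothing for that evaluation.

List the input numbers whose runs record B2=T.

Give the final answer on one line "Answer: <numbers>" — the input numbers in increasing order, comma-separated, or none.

input #1 (p=4, u=13): misses B2=T
input #2 (p=4, u=2): covers B2=T
input #3 (p=7, u=12): misses B2=T
input #4 (p=10, u=2): misses B2=T
input #5 (p=10, u=12): misses B2=T

Answer: 2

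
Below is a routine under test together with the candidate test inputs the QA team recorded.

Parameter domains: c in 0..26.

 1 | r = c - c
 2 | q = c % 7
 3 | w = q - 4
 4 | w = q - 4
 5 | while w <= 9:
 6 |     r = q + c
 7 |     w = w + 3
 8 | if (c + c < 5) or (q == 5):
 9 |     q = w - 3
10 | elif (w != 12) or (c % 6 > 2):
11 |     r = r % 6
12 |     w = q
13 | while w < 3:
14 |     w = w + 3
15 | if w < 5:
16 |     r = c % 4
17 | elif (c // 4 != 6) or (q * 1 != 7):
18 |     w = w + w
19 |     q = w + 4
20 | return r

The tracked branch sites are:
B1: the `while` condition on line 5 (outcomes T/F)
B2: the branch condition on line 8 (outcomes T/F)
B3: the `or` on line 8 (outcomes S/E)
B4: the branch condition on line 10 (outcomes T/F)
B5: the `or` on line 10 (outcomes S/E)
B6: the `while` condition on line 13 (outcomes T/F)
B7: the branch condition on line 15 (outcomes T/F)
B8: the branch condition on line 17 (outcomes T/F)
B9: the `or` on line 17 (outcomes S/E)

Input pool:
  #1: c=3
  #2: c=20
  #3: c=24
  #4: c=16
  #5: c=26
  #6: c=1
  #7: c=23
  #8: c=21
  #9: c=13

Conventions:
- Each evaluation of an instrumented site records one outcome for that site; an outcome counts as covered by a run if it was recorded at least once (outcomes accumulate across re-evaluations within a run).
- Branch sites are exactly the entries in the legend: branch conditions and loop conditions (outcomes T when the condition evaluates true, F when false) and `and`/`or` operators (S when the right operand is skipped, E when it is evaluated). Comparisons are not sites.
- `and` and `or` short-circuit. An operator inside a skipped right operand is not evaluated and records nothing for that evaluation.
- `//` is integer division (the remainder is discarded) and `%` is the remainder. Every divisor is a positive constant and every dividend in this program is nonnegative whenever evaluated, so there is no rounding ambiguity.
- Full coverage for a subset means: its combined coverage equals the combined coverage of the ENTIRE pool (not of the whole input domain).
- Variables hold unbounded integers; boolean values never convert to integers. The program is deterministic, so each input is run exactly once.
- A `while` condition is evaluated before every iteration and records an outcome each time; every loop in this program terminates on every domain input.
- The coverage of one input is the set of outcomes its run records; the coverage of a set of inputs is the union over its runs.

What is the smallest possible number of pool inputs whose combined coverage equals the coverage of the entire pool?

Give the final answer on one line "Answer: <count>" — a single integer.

test 1 (c=3) fires B1->T, B1->T, B1->T, B1->T, B1->F, B3->E, B2->F, B5->S, B4->T, B6->F, B7->T; hits B1=T, B1=F, B2=F, B3=E, B4=T, B5=S, B6=F, B7=T
test 2 (c=20) fires B1->T, B1->T, B1->T, B1->F, B3->E, B2->F, B5->S, B4->T, B6->F, B7->F, B9->S, B8->T; hits B1=T, B1=F, B2=F, B3=E, B4=T, B5=S, B6=F, B7=F, B8=T, B9=S
test 3 (c=24) fires B1->T, B1->T, B1->T, B1->T, B1->F, B3->E, B2->F, B5->S, B4->T, B6->F, B7->T; hits B1=T, B1=F, B2=F, B3=E, B4=T, B5=S, B6=F, B7=T
test 4 (c=16) fires B1->T, B1->T, B1->T, B1->T, B1->F, B3->E, B2->F, B5->S, B4->T, B6->T, B6->F, B7->F, B9->S, B8->T; hits B1=T, B1=F, B2=F, B3=E, B4=T, B5=S, B6=T, B6=F, B7=F, B8=T, B9=S
test 5 (c=26) fires B1->T, B1->T, B1->T, B1->F, B3->E, B2->T, B6->F, B7->F, B9->E, B8->F; hits B1=T, B1=F, B2=T, B3=E, B6=F, B7=F, B8=F, B9=E
test 6 (c=1) fires B1->T, B1->T, B1->T, B1->T, B1->T, B1->F, B3->S, B2->T, B6->F, B7->F, B9->S, B8->T; hits B1=T, B1=F, B2=T, B3=S, B6=F, B7=F, B8=T, B9=S
test 7 (c=23) fires B1->T, B1->T, B1->T, B1->T, B1->F, B3->E, B2->F, B5->S, B4->T, B6->T, B6->F, B7->F, B9->S, B8->T; hits B1=T, B1=F, B2=F, B3=E, B4=T, B5=S, B6=T, B6=F, B7=F, B8=T, B9=S
test 8 (c=21) fires B1->T, B1->T, B1->T, B1->T, B1->T, B1->F, B3->E, B2->F, B5->S, B4->T, B6->T, B6->F, B7->T; hits B1=T, B1=F, B2=F, B3=E, B4=T, B5=S, B6=T, B6=F, B7=T
test 9 (c=13) fires B1->T, B1->T, B1->T, B1->F, B3->E, B2->F, B5->S, B4->T, B6->F, B7->F, B9->S, B8->T; hits B1=T, B1=F, B2=F, B3=E, B4=T, B5=S, B6=F, B7=F, B8=T, B9=S
together the pool reaches 16 outcomes: B1=T, B1=F, B2=T, B2=F, B3=S, B3=E, B4=T, B5=S, B6=T, B6=F, B7=T, B7=F, B8=T, B8=F, B9=S, B9=E
no size-1 subset reaches all 16 outcomes (best union: 11/16)
no size-2 subset reaches all 16 outcomes (best union: 14/16)
inputs {5, 6, 8} (size 3) cover everything; no size-3 subset with a lexicographically smaller index list covers all 16

Answer: 3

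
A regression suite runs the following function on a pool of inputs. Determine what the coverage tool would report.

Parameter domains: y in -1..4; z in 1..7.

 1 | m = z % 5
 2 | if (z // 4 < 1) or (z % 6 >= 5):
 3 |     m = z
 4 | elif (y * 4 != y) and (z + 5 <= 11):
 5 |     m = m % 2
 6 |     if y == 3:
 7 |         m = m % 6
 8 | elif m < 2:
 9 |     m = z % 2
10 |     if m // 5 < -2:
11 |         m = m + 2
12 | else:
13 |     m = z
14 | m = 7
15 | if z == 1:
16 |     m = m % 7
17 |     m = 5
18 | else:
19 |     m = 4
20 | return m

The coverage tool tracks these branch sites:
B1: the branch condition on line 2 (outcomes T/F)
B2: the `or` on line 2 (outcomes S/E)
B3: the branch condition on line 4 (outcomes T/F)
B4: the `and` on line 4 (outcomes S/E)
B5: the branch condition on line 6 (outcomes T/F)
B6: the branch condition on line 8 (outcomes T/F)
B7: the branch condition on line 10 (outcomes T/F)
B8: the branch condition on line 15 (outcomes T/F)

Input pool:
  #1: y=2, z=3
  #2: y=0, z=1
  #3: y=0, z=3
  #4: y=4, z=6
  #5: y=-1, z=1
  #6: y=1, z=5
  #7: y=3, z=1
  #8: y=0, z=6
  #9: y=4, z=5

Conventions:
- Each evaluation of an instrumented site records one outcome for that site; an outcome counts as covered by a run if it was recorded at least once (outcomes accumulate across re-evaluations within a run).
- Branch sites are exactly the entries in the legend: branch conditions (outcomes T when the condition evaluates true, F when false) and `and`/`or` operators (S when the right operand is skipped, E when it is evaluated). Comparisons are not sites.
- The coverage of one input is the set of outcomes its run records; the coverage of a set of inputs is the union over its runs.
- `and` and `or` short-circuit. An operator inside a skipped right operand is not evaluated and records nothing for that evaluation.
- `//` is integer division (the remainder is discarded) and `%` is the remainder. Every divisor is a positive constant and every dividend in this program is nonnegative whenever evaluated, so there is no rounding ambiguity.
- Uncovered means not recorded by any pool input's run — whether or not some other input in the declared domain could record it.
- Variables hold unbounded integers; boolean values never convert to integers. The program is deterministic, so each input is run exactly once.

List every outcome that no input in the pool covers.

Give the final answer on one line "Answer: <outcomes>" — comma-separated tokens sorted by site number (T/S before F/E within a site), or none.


input #1 (y=2, z=3): events B2->S, B1->T, B8->F; covers B1=T, B2=S, B8=F
input #2 (y=0, z=1): events B2->S, B1->T, B8->T; covers B1=T, B2=S, B8=T
input #3 (y=0, z=3): events B2->S, B1->T, B8->F; covers B1=T, B2=S, B8=F
input #4 (y=4, z=6): events B2->E, B1->F, B4->E, B3->T, B5->F, B8->F; covers B1=F, B2=E, B3=T, B4=E, B5=F, B8=F
input #5 (y=-1, z=1): events B2->S, B1->T, B8->T; covers B1=T, B2=S, B8=T
input #6 (y=1, z=5): events B2->E, B1->T, B8->F; covers B1=T, B2=E, B8=F
input #7 (y=3, z=1): events B2->S, B1->T, B8->T; covers B1=T, B2=S, B8=T
input #8 (y=0, z=6): events B2->E, B1->F, B4->S, B3->F, B6->T, B7->F, B8->F; covers B1=F, B2=E, B3=F, B4=S, B6=T, B7=F, B8=F
input #9 (y=4, z=5): events B2->E, B1->T, B8->F; covers B1=T, B2=E, B8=F
union over the pool: B1=T, B1=F, B2=S, B2=E, B3=T, B3=F, B4=S, B4=E, B5=F, B6=T, B7=F, B8=T, B8=F
uncovered (3 of 16): B5=T, B6=F, B7=T
Answer: B5=T, B6=F, B7=T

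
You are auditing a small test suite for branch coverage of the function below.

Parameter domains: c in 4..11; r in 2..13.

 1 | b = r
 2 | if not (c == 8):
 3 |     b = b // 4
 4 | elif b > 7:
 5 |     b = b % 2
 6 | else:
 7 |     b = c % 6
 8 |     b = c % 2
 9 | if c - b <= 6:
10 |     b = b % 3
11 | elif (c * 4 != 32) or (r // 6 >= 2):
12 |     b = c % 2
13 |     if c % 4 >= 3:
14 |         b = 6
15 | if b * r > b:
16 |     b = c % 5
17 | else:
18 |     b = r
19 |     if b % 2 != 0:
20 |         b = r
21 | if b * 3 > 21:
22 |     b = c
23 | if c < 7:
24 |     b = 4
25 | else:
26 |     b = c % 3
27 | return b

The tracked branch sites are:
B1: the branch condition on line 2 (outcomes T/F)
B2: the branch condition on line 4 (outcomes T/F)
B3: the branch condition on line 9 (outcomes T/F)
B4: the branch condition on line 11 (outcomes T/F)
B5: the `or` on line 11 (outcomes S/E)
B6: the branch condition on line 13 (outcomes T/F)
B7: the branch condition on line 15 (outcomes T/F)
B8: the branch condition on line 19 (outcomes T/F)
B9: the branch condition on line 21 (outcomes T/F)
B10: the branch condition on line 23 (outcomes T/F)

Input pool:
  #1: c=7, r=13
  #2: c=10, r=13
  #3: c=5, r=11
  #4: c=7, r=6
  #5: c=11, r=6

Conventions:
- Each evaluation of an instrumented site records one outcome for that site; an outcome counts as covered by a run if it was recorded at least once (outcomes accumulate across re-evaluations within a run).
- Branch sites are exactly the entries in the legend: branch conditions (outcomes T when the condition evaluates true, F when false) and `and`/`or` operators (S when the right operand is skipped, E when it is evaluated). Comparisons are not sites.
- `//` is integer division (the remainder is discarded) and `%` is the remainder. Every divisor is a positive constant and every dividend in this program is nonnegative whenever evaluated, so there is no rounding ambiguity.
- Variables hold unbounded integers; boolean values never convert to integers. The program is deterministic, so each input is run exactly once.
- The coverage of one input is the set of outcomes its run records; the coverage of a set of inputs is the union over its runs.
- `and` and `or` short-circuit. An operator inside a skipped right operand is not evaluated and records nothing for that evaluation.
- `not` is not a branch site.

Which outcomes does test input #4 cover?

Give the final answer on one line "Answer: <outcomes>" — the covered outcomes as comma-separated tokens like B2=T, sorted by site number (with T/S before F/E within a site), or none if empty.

Simulating input #4 (c=7, r=6) step by step:
  B1->T, B3->T, B7->T, B9->F, B10->F
distinct outcomes covered: B1=T, B3=T, B7=T, B9=F, B10=F

Answer: B1=T, B3=T, B7=T, B9=F, B10=F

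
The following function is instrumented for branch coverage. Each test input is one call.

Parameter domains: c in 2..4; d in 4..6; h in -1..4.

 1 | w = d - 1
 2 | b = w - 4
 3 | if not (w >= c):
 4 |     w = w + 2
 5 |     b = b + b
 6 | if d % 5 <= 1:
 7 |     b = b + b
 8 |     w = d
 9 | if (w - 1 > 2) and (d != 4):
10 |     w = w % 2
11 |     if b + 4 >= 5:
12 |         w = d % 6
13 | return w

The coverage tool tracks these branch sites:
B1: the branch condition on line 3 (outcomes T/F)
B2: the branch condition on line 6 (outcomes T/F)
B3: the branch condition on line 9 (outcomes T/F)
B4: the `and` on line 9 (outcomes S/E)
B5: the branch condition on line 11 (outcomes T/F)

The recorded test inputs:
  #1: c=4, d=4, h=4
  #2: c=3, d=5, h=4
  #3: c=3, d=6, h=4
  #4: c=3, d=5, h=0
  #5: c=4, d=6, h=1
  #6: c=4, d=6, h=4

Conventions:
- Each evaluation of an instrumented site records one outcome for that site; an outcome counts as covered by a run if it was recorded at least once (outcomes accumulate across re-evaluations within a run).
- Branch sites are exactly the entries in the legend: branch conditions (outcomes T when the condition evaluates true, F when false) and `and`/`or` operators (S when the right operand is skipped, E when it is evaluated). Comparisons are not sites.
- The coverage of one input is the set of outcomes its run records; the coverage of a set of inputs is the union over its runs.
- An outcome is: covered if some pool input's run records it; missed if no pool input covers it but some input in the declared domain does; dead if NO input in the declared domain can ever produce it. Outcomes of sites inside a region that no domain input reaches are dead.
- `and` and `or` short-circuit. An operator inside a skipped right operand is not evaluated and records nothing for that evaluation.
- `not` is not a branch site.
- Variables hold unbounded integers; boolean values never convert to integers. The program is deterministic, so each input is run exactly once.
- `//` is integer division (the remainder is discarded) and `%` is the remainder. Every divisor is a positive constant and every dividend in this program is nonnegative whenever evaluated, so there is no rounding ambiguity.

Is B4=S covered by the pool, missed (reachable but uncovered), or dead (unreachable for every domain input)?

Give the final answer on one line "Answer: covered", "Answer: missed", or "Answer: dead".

no pool input records B4=S
but domain input (c=2, d=4, h=-1) does record it -> reachable, so missed

Answer: missed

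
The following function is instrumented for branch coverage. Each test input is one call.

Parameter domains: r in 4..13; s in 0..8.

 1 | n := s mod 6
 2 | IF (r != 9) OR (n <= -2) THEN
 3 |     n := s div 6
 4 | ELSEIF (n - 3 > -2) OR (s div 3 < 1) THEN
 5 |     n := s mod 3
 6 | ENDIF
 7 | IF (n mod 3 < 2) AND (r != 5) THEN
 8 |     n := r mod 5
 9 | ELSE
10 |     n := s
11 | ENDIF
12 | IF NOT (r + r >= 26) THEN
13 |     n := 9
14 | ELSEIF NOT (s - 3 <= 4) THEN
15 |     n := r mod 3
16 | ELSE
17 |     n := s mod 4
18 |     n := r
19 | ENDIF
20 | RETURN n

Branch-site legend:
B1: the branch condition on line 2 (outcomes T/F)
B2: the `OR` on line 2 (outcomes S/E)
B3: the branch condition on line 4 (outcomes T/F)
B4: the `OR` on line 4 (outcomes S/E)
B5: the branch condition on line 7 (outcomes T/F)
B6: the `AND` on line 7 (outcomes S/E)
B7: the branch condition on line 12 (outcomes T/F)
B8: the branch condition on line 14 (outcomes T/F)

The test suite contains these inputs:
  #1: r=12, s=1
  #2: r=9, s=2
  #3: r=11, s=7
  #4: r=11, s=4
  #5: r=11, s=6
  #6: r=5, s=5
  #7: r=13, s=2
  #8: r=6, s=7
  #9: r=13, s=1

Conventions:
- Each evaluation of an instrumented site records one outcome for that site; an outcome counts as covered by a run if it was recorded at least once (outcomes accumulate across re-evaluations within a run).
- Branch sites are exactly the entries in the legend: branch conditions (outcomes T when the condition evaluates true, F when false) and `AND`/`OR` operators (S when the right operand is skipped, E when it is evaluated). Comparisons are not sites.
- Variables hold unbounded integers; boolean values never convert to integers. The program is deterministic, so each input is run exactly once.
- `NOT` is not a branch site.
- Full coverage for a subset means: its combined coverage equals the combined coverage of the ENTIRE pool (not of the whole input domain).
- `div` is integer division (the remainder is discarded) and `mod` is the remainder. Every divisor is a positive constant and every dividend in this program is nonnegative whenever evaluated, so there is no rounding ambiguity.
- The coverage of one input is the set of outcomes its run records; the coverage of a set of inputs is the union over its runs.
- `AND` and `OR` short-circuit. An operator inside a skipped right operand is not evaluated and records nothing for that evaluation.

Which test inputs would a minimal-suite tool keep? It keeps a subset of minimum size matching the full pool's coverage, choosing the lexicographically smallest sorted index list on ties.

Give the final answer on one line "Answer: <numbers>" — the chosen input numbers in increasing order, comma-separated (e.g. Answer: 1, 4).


input #1 (r=12, s=1): events B2->S, B1->T, B6->E, B5->T, B7->T; covers B1=T, B2=S, B5=T, B6=E, B7=T
input #2 (r=9, s=2): events B2->E, B1->F, B4->S, B3->T, B6->S, B5->F, B7->T; covers B1=F, B2=E, B3=T, B4=S, B5=F, B6=S, B7=T
input #3 (r=11, s=7): events B2->S, B1->T, B6->E, B5->T, B7->T; covers B1=T, B2=S, B5=T, B6=E, B7=T
input #4 (r=11, s=4): events B2->S, B1->T, B6->E, B5->T, B7->T; covers B1=T, B2=S, B5=T, B6=E, B7=T
input #5 (r=11, s=6): events B2->S, B1->T, B6->E, B5->T, B7->T; covers B1=T, B2=S, B5=T, B6=E, B7=T
input #6 (r=5, s=5): events B2->S, B1->T, B6->E, B5->F, B7->T; covers B1=T, B2=S, B5=F, B6=E, B7=T
input #7 (r=13, s=2): events B2->S, B1->T, B6->E, B5->T, B7->F, B8->F; covers B1=T, B2=S, B5=T, B6=E, B7=F, B8=F
input #8 (r=6, s=7): events B2->S, B1->T, B6->E, B5->T, B7->T; covers B1=T, B2=S, B5=T, B6=E, B7=T
input #9 (r=13, s=1): events B2->S, B1->T, B6->E, B5->T, B7->F, B8->F; covers B1=T, B2=S, B5=T, B6=E, B7=F, B8=F
together the pool reaches 13 outcomes: B1=T, B1=F, B2=S, B2=E, B3=T, B4=S, B5=T, B5=F, B6=S, B6=E, B7=T, B7=F, B8=F
no size-1 subset reaches all 13 outcomes (best union: 7/13)
inputs {2, 7} (size 2) cover everything; no size-2 subset with a lexicographically smaller index list covers all 13
Answer: 2, 7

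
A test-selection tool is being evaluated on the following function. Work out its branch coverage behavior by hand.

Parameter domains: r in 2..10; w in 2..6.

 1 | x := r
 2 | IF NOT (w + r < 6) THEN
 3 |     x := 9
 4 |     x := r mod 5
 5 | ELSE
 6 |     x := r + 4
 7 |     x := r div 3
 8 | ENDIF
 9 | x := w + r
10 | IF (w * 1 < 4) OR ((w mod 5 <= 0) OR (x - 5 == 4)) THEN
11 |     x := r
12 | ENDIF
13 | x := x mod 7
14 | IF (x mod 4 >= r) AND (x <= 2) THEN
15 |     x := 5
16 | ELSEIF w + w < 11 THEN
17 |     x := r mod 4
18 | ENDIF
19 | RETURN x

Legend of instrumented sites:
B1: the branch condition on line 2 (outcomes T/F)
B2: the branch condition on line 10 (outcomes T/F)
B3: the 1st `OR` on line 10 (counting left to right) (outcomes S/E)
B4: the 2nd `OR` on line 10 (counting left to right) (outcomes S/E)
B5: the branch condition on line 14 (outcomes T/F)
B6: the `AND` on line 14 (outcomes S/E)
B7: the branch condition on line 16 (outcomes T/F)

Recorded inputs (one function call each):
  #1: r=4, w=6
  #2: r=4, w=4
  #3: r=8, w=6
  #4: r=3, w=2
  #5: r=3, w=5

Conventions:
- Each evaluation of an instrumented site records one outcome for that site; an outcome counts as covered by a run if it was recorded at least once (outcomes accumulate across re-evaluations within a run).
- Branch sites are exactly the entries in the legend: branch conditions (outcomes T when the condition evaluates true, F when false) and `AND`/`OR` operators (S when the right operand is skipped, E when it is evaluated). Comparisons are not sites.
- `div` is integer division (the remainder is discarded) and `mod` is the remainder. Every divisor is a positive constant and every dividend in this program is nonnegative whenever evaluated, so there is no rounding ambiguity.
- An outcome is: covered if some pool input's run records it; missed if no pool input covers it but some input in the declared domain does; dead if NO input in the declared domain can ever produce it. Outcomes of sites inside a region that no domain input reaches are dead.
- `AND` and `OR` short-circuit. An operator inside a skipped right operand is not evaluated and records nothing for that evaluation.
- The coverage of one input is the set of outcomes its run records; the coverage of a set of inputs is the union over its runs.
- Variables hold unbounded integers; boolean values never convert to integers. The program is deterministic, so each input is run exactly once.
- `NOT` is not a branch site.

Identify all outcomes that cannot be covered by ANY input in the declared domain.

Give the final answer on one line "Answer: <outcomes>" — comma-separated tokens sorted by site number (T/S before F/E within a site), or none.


exhaustive pass over the 45-input domain:
  reachable outcomes have witnesses, e.g. B1=T (e.g. r=2, w=4), B1=F (e.g. r=2, w=2), B2=T (e.g. r=2, w=2), B2=F (e.g. r=2, w=4)
Answer: none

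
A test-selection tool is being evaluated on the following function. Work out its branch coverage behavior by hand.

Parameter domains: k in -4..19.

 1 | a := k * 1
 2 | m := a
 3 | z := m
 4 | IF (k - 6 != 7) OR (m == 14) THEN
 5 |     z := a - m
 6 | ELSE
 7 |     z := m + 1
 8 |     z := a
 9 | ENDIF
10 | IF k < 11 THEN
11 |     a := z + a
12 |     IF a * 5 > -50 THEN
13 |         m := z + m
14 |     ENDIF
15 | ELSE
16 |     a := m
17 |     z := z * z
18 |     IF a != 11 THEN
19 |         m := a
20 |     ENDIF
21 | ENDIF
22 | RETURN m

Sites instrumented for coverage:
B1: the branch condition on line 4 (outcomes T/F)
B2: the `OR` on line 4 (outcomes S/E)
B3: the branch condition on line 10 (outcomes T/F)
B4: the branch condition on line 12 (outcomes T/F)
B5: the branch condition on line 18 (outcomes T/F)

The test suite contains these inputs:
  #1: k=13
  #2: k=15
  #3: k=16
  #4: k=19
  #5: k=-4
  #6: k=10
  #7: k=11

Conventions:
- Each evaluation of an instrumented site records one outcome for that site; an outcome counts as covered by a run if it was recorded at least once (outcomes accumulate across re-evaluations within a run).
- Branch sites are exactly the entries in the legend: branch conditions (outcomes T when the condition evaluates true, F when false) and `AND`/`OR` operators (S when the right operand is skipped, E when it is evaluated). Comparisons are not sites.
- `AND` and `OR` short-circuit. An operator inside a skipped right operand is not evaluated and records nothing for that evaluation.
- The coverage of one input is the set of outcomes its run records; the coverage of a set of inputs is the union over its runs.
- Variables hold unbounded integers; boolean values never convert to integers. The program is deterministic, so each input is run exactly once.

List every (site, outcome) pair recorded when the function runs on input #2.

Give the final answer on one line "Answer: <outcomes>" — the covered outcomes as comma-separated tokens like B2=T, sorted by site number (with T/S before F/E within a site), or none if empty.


Tracing the run of input #2 (k=15):
  B2->S, B1->T, B3->F, B5->T
as a set, this run covers: B1=T, B2=S, B3=F, B5=T
Answer: B1=T, B2=S, B3=F, B5=T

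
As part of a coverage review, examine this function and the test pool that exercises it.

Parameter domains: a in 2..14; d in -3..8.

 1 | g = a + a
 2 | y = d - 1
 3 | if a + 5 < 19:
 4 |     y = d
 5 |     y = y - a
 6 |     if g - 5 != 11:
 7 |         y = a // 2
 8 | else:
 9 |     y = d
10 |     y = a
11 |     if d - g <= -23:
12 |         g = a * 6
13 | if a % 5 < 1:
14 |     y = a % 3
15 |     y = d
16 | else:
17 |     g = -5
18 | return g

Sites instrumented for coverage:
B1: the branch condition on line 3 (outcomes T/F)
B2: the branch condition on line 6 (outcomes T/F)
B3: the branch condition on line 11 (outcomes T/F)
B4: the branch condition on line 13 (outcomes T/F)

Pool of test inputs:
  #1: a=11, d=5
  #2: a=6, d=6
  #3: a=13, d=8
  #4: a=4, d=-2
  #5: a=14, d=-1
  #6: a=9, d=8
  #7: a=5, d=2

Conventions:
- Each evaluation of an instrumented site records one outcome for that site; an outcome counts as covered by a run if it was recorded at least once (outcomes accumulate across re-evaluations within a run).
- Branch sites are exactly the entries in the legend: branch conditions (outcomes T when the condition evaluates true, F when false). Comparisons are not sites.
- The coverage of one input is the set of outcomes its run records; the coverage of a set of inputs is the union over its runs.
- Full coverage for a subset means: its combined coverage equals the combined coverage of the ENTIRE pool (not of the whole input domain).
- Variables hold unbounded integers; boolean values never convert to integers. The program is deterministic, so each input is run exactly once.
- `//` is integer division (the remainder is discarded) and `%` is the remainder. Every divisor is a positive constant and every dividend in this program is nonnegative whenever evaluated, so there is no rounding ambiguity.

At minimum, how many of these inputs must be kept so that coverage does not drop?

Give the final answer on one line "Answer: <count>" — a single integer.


test 1 (a=11, d=5) hits B1=T, B2=T, B4=F
test 2 (a=6, d=6) hits B1=T, B2=T, B4=F
test 3 (a=13, d=8) hits B1=T, B2=T, B4=F
test 4 (a=4, d=-2) hits B1=T, B2=T, B4=F
test 5 (a=14, d=-1) hits B1=F, B3=T, B4=F
test 6 (a=9, d=8) hits B1=T, B2=T, B4=F
test 7 (a=5, d=2) hits B1=T, B2=T, B4=T
together the pool reaches 6 outcomes: B1=T, B1=F, B2=T, B3=T, B4=T, B4=F
size 1 is not enough: best union over all size-1 subsets is 3/6
at size 2, {5, 7} reaches all 6 outcomes; every lexicographically earlier size-2 subset fails
Answer: 2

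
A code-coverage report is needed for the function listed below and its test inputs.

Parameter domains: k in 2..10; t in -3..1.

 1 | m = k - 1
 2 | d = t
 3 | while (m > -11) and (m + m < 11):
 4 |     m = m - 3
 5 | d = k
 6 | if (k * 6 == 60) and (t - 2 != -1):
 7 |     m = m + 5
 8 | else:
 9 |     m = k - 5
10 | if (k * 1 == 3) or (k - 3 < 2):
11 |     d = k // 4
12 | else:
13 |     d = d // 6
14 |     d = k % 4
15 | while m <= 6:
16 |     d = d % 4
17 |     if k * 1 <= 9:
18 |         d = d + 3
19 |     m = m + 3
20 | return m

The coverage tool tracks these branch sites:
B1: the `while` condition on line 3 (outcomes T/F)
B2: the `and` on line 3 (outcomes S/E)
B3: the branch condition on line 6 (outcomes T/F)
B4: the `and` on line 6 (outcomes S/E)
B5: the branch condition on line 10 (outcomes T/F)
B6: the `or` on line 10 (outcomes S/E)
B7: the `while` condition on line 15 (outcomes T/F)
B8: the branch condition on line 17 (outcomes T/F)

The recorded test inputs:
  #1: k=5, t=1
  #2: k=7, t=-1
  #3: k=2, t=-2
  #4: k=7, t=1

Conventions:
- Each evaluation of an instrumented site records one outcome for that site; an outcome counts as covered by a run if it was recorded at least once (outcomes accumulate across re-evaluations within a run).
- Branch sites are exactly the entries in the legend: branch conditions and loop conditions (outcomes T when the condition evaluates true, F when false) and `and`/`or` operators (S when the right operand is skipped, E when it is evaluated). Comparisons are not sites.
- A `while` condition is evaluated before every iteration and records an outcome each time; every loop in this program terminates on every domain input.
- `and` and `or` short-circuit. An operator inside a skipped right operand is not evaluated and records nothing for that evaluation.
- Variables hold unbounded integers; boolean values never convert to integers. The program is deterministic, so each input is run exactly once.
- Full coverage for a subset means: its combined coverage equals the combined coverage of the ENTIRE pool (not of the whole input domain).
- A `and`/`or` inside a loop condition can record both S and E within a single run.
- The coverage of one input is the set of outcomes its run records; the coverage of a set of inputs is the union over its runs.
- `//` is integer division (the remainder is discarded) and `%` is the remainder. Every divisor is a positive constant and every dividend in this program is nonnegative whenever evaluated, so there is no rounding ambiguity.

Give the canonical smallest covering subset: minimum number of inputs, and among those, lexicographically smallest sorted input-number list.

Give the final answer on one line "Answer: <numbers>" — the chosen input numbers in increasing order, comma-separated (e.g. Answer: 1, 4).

#1 (k=5, t=1) -> B2->E, B1->T, B2->E, B1->T, B2->E, B1->T, B2->E, B1->T, B2->E, B1->T, B2->S, B1->F, B4->S, B3->F, ...; covered: B1=T, B1=F, B2=S, B2=E, B3=F, B4=S, B5=F, B6=E, B7=T, B7=F, B8=T
#2 (k=7, t=-1) -> B2->E, B1->F, B4->S, B3->F, B6->E, B5->F, B7->T, B8->T, B7->T, B8->T, B7->F; covered: B1=F, B2=E, B3=F, B4=S, B5=F, B6=E, B7=T, B7=F, B8=T
#3 (k=2, t=-2) -> B2->E, B1->T, B2->E, B1->T, B2->E, B1->T, B2->E, B1->T, B2->S, B1->F, B4->S, B3->F, B6->E, B5->T, ...; covered: B1=T, B1=F, B2=S, B2=E, B3=F, B4=S, B5=T, B6=E, B7=T, B7=F, B8=T
#4 (k=7, t=1) -> B2->E, B1->F, B4->S, B3->F, B6->E, B5->F, B7->T, B8->T, B7->T, B8->T, B7->F; covered: B1=F, B2=E, B3=F, B4=S, B5=F, B6=E, B7=T, B7=F, B8=T
union over all inputs: B1=T, B1=F, B2=S, B2=E, B3=F, B4=S, B5=T, B5=F, B6=E, B7=T, B7=F, B8=T (12 outcomes)
every size-1 subset falls short of the 12 outcomes (best: 11/12)
inputs {1, 3} (size 2) cover everything; no size-2 subset with a lexicographically smaller index list covers all 12

Answer: 1, 3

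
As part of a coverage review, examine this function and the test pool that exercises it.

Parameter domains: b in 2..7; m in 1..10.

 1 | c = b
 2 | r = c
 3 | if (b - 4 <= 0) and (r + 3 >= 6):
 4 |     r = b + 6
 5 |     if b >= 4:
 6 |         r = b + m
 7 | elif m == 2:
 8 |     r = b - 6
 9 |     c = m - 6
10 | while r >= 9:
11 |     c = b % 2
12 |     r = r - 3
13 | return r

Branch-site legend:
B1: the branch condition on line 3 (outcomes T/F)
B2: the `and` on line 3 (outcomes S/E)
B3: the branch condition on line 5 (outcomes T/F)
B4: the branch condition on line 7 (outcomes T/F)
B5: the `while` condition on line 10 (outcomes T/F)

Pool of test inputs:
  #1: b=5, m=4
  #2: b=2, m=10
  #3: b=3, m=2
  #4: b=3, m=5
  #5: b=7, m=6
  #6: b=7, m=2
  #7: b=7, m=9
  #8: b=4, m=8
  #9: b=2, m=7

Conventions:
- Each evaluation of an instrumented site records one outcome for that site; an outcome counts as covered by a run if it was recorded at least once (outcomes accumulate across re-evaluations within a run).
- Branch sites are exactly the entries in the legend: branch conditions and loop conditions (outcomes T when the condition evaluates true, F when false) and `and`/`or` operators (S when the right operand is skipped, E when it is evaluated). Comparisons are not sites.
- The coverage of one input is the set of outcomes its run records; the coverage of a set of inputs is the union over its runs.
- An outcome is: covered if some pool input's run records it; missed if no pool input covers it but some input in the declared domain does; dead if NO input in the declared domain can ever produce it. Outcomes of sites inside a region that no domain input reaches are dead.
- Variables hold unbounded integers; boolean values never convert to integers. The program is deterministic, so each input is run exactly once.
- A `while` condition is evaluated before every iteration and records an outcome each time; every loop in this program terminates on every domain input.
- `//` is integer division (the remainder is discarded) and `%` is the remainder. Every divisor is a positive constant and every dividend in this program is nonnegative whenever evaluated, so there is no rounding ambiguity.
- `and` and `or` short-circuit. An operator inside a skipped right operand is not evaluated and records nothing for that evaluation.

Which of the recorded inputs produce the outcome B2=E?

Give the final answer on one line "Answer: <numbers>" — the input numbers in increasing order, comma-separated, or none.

input #1 (b=5, m=4): does not produce B2=E
input #2 (b=2, m=10): produces B2=E
input #3 (b=3, m=2): produces B2=E
input #4 (b=3, m=5): produces B2=E
input #5 (b=7, m=6): does not produce B2=E
input #6 (b=7, m=2): does not produce B2=E
input #7 (b=7, m=9): does not produce B2=E
input #8 (b=4, m=8): produces B2=E
input #9 (b=2, m=7): produces B2=E

Answer: 2, 3, 4, 8, 9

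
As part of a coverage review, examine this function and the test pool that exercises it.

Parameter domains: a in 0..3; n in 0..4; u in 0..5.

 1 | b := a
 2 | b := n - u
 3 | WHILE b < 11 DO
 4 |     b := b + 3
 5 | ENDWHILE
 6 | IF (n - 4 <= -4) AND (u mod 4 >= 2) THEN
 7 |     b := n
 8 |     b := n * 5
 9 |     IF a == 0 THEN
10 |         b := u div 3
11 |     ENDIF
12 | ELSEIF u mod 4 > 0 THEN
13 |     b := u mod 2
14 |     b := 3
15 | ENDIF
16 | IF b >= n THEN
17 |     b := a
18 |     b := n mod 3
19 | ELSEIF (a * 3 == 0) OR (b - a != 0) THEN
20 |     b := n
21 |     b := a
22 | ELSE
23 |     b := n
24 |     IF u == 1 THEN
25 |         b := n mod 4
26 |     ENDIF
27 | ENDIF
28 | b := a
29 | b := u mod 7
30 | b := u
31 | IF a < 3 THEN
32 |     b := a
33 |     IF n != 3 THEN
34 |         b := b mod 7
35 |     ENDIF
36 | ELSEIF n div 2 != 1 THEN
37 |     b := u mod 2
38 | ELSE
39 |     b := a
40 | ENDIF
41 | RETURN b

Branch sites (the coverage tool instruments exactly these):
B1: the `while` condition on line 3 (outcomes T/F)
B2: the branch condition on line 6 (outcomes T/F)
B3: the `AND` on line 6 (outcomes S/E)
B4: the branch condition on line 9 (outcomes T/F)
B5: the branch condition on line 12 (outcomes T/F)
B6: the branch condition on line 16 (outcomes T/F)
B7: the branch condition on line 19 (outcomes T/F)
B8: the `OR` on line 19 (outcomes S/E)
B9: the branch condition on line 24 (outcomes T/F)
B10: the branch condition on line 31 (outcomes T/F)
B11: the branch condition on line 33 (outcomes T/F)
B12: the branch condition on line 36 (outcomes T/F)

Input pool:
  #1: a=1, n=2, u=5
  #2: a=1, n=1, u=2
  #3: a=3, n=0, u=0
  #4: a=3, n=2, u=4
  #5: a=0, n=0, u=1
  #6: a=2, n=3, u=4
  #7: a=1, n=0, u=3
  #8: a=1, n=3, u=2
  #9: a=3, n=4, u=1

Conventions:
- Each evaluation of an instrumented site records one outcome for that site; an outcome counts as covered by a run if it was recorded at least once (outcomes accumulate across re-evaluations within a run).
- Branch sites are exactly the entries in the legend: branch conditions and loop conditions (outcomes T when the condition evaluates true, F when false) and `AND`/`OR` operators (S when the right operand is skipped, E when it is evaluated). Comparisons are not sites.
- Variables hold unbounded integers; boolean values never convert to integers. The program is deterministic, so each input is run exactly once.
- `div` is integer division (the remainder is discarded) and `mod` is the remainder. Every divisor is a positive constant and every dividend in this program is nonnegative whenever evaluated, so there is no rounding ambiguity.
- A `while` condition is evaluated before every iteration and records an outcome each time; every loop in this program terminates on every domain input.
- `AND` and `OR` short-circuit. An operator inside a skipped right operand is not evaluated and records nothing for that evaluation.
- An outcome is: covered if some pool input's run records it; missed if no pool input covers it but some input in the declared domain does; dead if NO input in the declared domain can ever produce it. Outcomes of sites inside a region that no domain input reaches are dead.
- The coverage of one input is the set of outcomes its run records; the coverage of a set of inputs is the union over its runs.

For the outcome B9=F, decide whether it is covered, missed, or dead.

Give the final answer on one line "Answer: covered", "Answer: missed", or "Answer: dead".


no pool input records B9=F
but domain input (a=3, n=4, u=2) does record it -> reachable, so missed
Answer: missed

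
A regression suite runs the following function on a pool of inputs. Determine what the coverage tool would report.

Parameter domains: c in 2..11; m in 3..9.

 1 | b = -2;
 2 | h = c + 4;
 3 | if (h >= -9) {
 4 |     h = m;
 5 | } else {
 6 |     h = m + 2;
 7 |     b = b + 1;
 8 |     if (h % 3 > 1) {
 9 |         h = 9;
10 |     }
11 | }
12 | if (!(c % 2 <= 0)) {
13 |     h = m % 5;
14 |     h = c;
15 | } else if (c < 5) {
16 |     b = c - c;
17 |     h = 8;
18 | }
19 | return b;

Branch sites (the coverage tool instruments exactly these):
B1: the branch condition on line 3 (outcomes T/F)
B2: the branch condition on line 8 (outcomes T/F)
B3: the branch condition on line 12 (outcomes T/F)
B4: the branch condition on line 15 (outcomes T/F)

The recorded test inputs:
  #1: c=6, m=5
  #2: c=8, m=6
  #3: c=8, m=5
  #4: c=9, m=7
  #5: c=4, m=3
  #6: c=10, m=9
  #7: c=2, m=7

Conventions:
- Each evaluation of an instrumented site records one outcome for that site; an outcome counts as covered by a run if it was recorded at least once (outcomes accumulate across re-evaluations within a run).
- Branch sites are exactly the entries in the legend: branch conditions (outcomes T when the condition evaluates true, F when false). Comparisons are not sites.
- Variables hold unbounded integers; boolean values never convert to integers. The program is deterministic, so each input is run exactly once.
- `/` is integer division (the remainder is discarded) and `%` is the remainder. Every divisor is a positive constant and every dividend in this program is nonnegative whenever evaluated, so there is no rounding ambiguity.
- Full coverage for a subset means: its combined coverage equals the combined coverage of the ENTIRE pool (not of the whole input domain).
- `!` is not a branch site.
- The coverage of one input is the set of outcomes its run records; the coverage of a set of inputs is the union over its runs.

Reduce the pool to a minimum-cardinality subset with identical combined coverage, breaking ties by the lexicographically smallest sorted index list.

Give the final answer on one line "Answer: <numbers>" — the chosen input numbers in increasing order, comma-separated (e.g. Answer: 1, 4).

run #1 (c=6, m=5) runs B1->T, B3->F, B4->F; records B1=T, B3=F, B4=F
run #2 (c=8, m=6) runs B1->T, B3->F, B4->F; records B1=T, B3=F, B4=F
run #3 (c=8, m=5) runs B1->T, B3->F, B4->F; records B1=T, B3=F, B4=F
run #4 (c=9, m=7) runs B1->T, B3->T; records B1=T, B3=T
run #5 (c=4, m=3) runs B1->T, B3->F, B4->T; records B1=T, B3=F, B4=T
run #6 (c=10, m=9) runs B1->T, B3->F, B4->F; records B1=T, B3=F, B4=F
run #7 (c=2, m=7) runs B1->T, B3->F, B4->T; records B1=T, B3=F, B4=T
union over all inputs: B1=T, B3=T, B3=F, B4=T, B4=F (5 outcomes)
checked all size-1 subsets: none covers 5 outcomes (max 3/5)
checked all size-2 subsets: none covers 5 outcomes (max 4/5)
inputs {1, 4, 5} (size 3) cover everything; no size-3 subset with a lexicographically smaller index list covers all 5

Answer: 1, 4, 5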